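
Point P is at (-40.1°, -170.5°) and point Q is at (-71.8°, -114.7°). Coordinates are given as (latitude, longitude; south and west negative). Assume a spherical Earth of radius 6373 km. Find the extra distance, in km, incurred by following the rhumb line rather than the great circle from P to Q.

133 km

Great circle: cos σ = sin φ₁ sin φ₂ + cos φ₁ cos φ₂ cos Δλ,  σ = 0.7285 rad → d_gc = 4642.6 km
Rhumb line: Δψ = -1.0663, q = Δφ/Δψ = 0.5189, d_rh = R√(Δφ²+q²Δλ²) = 4775.3 km
Excess = 4775.3 − 4642.6 = 132.7 ≈ 133 km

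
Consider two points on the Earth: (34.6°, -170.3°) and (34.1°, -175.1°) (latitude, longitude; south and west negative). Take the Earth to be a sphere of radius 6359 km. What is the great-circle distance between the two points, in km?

443 km

Haversine: a = sin²(Δφ/2)+cos φ₁ cos φ₂ sin²(Δλ/2) = 0.00121;  σ = 2·atan2(√a,√(1−a))
σ = 3.994° → d = Rσ = 6359·0.06971 = 443 km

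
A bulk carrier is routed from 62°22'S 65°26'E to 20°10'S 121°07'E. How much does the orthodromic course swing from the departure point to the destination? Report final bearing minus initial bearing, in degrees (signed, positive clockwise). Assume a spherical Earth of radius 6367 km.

Initial bearing θ₁ = atan2(sin Δλ cos φ₂, cos φ₁ sin φ₂ − sin φ₁ cos φ₂ cos Δλ) = 68.27°
Final bearing θ₂ = (initial bearing from the destination back to the start) + 180° = 27.32°
Δθ = θ₂ − θ₁ = -41.0°

-41.0°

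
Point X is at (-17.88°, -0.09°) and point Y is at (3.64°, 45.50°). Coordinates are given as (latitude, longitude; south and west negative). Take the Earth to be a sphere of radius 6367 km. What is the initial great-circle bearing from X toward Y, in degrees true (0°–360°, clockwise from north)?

θ = atan2( sin Δλ·cos φ₂ ,  cos φ₁ sin φ₂ − sin φ₁ cos φ₂ cos Δλ )
  = atan2(+0.7129, +0.2748) = 68.92°

68.9°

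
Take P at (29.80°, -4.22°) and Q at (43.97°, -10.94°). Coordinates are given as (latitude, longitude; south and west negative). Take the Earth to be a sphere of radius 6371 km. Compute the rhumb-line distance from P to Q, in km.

Rhumb course C = atan2(Δλ, Δψ) with Δψ = ln[tan(π/4+φ₂/2)/tan(π/4+φ₁/2)] = +0.3109, Δλ = -0.1173 → C = 339.33°
d = R·|Δφ| / |cos C| = 6371·0.24731 / 0.93563 = 1684 km

1684 km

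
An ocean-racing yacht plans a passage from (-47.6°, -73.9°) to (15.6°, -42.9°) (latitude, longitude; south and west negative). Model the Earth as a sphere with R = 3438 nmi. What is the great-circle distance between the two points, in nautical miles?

4141 nmi

Haversine: a = sin²(Δφ/2)+cos φ₁ cos φ₂ sin²(Δλ/2) = 0.32094;  σ = 2·atan2(√a,√(1−a))
σ = 69.016° → d = Rσ = 3438·1.20455 = 4141 nmi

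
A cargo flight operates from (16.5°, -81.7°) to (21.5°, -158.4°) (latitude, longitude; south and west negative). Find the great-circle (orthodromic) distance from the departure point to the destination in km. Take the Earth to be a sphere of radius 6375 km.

Haversine: a = sin²(Δφ/2)+cos φ₁ cos φ₂ sin²(Δλ/2) = 0.34534;  σ = 2·atan2(√a,√(1−a))
σ = 71.982° → d = Rσ = 6375·1.25632 = 8009 km

8009 km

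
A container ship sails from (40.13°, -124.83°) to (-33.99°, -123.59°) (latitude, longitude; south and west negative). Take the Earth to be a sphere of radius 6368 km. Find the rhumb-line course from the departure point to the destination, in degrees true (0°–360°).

Δψ = ln[tan(π/4+φ₂/2)/tan(π/4+φ₁/2)] = -1.3973
Δλ = +0.0216 rad (taken the short way round)
course = atan2(Δλ, Δψ) = 179.11°

179.1°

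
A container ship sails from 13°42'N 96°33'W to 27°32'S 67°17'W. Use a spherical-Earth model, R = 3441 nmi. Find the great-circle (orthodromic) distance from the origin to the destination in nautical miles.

cos σ = sin φ₁ sin φ₂ + cos φ₁ cos φ₂ cos Δλ
      = sin(13.70°)sin(-27.53°) + cos(13.70°)cos(-27.53°)cos(29.27°) = 0.6421
σ = 50.054° → d = Rσ = 3441·0.87361 = 3006 nmi

3006 nmi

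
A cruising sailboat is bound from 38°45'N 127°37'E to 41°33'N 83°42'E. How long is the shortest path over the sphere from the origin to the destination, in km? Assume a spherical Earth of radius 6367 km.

3703 km

Haversine: a = sin²(Δφ/2)+cos φ₁ cos φ₂ sin²(Δλ/2) = 0.08221;  σ = 2·atan2(√a,√(1−a))
σ = 33.323° → d = Rσ = 6367·0.58159 = 3703 km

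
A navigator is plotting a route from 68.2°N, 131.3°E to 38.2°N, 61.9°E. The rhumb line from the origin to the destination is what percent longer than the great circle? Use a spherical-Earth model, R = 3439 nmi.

4.3%

Great circle: σ = 0.8273 rad → d_gc = Rσ = 2845.1 nmi
Rhumb: Δφ = -0.5236, Δλ = -1.2113, Δψ = -0.9249, q = Δφ/Δψ = 0.5661 → d_rh = R√(Δφ²+q²Δλ²) = 2967.1 nmi
Excess = (2967.1 − 2845.1) / 2845.1 = 122.0 / 2845.1 = 4.29% ≈ 4.3%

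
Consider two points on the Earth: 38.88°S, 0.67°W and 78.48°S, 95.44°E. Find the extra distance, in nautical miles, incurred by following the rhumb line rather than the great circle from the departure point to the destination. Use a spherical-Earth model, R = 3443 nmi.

Great circle: cos σ = sin φ₁ sin φ₂ + cos φ₁ cos φ₂ cos Δλ,  σ = 0.9292 rad → d_gc = 3199.1 nmi
Rhumb line: Δψ = -1.5563, q = Δφ/Δψ = 0.4441, d_rh = R√(Δφ²+q²Δλ²) = 3498.7 nmi
Excess = 3498.7 − 3199.1 = 299.6 ≈ 300 nmi

300 nmi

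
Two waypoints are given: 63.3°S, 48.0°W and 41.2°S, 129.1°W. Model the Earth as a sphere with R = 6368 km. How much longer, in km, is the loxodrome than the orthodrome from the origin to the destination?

328 km

Great circle: cos σ = sin φ₁ sin φ₂ + cos φ₁ cos φ₂ cos Δλ,  σ = 0.8753 rad → d_gc = 5574.0 km
Rhumb line: Δψ = +0.6479, q = Δφ/Δψ = 0.5953, d_rh = R√(Δφ²+q²Δλ²) = 5901.7 km
Excess = 5901.7 − 5574.0 = 327.7 ≈ 328 km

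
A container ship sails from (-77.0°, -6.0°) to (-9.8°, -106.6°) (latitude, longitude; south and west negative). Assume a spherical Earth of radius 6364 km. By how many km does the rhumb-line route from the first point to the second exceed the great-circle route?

Great circle: cos σ = sin φ₁ sin φ₂ + cos φ₁ cos φ₂ cos Δλ,  σ = 1.4454 rad → d_gc = 9198.5 km
Rhumb line: Δψ = +2.0002, q = Δφ/Δψ = 0.5864, d_rh = R√(Δφ²+q²Δλ²) = 9931.8 km
Excess = 9931.8 − 9198.5 = 733.3 ≈ 733 km

733 km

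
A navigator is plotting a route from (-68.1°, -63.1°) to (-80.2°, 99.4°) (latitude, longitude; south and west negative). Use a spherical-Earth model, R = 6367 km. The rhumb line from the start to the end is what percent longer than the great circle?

39.8%

Great circle: σ = 0.5477 rad → d_gc = Rσ = 3486.9 km
Rhumb: Δφ = -0.2112, Δλ = +2.8362, Δψ = -0.8139, q = Δφ/Δψ = 0.2595 → d_rh = R√(Δφ²+q²Δλ²) = 4874.4 km
Excess = (4874.4 − 3486.9) / 3486.9 = 1387.5 / 3486.9 = 39.79% ≈ 39.8%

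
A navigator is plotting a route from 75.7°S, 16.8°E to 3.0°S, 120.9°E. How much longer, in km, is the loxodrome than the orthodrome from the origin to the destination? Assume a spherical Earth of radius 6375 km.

Great circle: cos σ = sin φ₁ sin φ₂ + cos φ₁ cos φ₂ cos Δλ,  σ = 1.5802 rad → d_gc = 10073.60 km
Rhumb line: Δψ = +2.0235, q = Δφ/Δψ = 0.6271, d_rh = R√(Δφ²+q²Δλ²) = 10871.12 km
Excess = 10871.12 − 10073.60 = 797.52 ≈ 798 km

798 km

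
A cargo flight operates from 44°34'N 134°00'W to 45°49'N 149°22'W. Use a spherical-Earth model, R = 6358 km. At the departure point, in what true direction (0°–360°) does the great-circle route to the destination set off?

282.0°

N = sin Δλ·cos φ₂ = -0.1847;  D = cos φ₁ sin φ₂ − sin φ₁ cos φ₂ cos Δλ = +0.0393
initial course = atan2(N, D) = 282.01°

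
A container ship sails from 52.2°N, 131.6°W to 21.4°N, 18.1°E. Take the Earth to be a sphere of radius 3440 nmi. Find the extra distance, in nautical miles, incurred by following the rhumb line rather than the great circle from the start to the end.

Great circle: cos σ = sin φ₁ sin φ₂ + cos φ₁ cos φ₂ cos Δλ,  σ = 1.7766 rad → d_gc = 6111.6 nmi
Rhumb line: Δψ = -0.6893, q = Δφ/Δψ = 0.7798, d_rh = R√(Δφ²+q²Δλ²) = 7248.7 nmi
Excess = 7248.7 − 6111.6 = 1137.1 ≈ 1137 nmi

1137 nmi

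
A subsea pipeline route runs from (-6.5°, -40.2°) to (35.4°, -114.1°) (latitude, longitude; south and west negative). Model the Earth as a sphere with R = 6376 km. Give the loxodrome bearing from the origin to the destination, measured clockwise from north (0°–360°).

301.0°

Meridional parts: M(φ₁)=-0.1137, M(φ₂)=+0.6614 → ΔM = +0.7751;  Δλ = -1.2898 rad
tan C = Δλ / ΔM = -1.6641 → C = 301.00°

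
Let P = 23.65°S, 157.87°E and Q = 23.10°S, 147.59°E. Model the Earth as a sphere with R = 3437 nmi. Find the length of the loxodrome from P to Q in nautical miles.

567 nmi

Δψ = ln[tan(π/4+φ₂/2)/tan(π/4+φ₁/2)] = +0.0105;  Δφ = +0.0096 rad,  Δλ = -0.1794 rad
q = Δφ/Δψ = 0.9179
d = R·√(Δφ² + q²Δλ²) = 3437·0.16497 = 567 nmi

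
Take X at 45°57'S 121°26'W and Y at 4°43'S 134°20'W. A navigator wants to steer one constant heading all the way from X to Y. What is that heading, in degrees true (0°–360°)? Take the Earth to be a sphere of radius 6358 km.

344.7°

Δψ = ln[tan(π/4+φ₂/2)/tan(π/4+φ₁/2)] = +0.8226
Δλ = -0.2251 rad (taken the short way round)
course = atan2(Δλ, Δψ) = 344.69°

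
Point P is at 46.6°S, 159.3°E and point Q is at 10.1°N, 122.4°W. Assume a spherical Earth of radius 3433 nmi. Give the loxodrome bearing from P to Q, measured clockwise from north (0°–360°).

Meridional parts: M(φ₁)=-0.9214, M(φ₂)=+0.1772 → ΔM = +1.0986;  Δλ = +1.3666 rad
tan C = Δλ / ΔM = +1.2439 → C = 51.20°

51.2°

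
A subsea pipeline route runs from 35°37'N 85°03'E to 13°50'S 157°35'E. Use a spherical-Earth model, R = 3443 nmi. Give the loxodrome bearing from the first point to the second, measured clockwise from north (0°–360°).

Meridional parts: M(φ₁)=+0.6660, M(φ₂)=-0.2438 → ΔM = -0.9098;  Δλ = +1.2659 rad
tan C = Δλ / ΔM = -1.3914 → C = 125.71°

125.7°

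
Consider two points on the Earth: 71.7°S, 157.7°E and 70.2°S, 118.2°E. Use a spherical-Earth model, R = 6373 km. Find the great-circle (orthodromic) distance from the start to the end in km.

Haversine: a = sin²(Δφ/2)+cos φ₁ cos φ₂ sin²(Δλ/2) = 0.01232;  σ = 2·atan2(√a,√(1−a))
σ = 12.744° → d = Rσ = 6373·0.22242 = 1417 km

1417 km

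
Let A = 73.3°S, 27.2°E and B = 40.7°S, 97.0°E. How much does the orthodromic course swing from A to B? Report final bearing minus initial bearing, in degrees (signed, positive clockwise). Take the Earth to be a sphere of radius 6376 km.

-62.7°

Initial bearing θ₁ = atan2(sin Δλ cos φ₂, cos φ₁ sin φ₂ − sin φ₁ cos φ₂ cos Δλ) = 84.91°
Final bearing θ₂ = (initial bearing from the destination back to the start) + 180° = 22.18°
Δθ = θ₂ − θ₁ = -62.7°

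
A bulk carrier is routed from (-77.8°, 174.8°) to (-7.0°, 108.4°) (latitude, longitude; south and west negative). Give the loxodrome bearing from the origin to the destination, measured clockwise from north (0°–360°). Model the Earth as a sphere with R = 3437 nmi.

Meridional parts: M(φ₁)=-2.2361, M(φ₂)=-0.1225 → ΔM = +2.1137;  Δλ = -1.1589 rad
tan C = Δλ / ΔM = -0.5483 → C = 331.26°

331.3°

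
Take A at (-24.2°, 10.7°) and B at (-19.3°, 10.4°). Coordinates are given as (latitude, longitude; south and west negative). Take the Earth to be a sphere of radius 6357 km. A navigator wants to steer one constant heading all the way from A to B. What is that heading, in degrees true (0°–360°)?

356.7°

Meridional parts: M(φ₁)=-0.4355, M(φ₂)=-0.3434 → ΔM = +0.0921;  Δλ = -0.0052 rad
tan C = Δλ / ΔM = -0.0568 → C = 356.75°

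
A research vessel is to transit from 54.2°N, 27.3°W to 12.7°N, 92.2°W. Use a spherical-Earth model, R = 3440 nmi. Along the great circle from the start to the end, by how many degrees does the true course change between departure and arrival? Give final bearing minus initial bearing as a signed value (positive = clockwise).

At departure: θ₁ = atan2(sin Δλ cos φ₂, cos φ₁ sin φ₂ − sin φ₁ cos φ₂ cos Δλ) = 256.81°
At arrival: θ₂ = atan2(sin Δλ cos φ₁, −cos φ₂ sin φ₁ + sin φ₂ cos φ₁ cos Δλ) = 215.72°
Δθ = θ₂ − θ₁ = -41.1°

-41.1°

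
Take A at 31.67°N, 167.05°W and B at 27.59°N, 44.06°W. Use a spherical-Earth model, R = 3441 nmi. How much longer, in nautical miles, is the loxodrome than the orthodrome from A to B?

439 nmi

Great circle: cos σ = sin φ₁ sin φ₂ + cos φ₁ cos φ₂ cos Δλ,  σ = 1.7391 rad → d_gc = 5984.4 nmi
Rhumb line: Δψ = -0.0820, q = Δφ/Δψ = 0.8689, d_rh = R√(Δφ²+q²Δλ²) = 6423.0 nmi
Excess = 6423.0 − 5984.4 = 438.6 ≈ 439 nmi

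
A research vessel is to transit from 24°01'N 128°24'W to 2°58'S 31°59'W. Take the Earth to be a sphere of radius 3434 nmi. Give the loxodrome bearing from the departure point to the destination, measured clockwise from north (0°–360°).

Meridional parts: M(φ₁)=+0.4320, M(φ₂)=-0.0518 → ΔM = -0.4838;  Δλ = +1.6828 rad
tan C = Δλ / ΔM = -3.4782 → C = 106.04°

106.0°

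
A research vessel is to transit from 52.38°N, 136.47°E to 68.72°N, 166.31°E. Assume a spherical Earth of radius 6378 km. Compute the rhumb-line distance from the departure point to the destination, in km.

2417 km

Rhumb course C = atan2(Δλ, Δψ) with Δψ = ln[tan(π/4+φ₂/2)/tan(π/4+φ₁/2)] = +0.5950, Δλ = +0.5208 → C = 41.19°
d = R·|Δφ| / |cos C| = 6378·0.28519 / 0.75248 = 2417 km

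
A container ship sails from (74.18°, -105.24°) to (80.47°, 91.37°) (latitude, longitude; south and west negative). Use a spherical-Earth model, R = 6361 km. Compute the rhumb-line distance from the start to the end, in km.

3960 km

Rhumb course C = atan2(Δλ, Δψ) with Δψ = ln[tan(π/4+φ₂/2)/tan(π/4+φ₁/2)] = +0.5109, Δλ = -2.8517 → C = 280.16°
d = R·|Δφ| / |cos C| = 6361·0.10978 / 0.17635 = 3960 km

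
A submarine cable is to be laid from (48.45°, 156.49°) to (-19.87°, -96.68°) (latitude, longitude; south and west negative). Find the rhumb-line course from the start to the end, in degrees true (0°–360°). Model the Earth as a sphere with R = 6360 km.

Meridional parts: M(φ₁)=+0.9693, M(φ₂)=-0.3540 → ΔM = -1.3232;  Δλ = +1.8645 rad
tan C = Δλ / ΔM = -1.4091 → C = 125.36°

125.4°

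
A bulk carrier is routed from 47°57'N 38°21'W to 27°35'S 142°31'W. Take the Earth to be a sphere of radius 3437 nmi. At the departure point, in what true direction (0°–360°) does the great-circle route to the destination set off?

260.2°

θ = atan2( sin Δλ·cos φ₂ ,  cos φ₁ sin φ₂ − sin φ₁ cos φ₂ cos Δλ )
  = atan2(-0.8594, -0.1491) = 260.16°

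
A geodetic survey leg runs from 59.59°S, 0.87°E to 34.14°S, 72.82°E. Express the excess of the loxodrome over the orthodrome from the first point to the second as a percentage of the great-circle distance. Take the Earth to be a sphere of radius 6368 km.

3.9%

Great circle: σ = 0.9099 rad → d_gc = Rσ = 5794.3 km
Rhumb: Δφ = +0.4442, Δλ = +1.2558, Δψ = +0.6681, q = Δφ/Δψ = 0.6648 → d_rh = R√(Δφ²+q²Δλ²) = 6022.0 km
Excess = (6022.0 − 5794.3) / 5794.3 = 227.7 / 5794.3 = 3.93% ≈ 3.9%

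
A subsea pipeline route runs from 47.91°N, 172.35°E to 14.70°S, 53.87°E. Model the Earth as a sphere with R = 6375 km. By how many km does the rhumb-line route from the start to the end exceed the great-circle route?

Great circle: cos σ = sin φ₁ sin φ₂ + cos φ₁ cos φ₂ cos Δλ,  σ = 2.0915 rad → d_gc = 13333.2 km
Rhumb line: Δψ = -1.2145, q = Δφ/Δψ = 0.8997, d_rh = R√(Δφ²+q²Δλ²) = 13755.2 km
Excess = 13755.2 − 13333.2 = 422.0 ≈ 422 km

422 km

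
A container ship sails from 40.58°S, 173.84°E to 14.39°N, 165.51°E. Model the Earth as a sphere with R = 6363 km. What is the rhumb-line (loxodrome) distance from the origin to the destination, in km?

6165 km

Δψ = ln[tan(π/4+φ₂/2)/tan(π/4+φ₁/2)] = +1.0300;  Δφ = +0.9594 rad,  Δλ = -0.1454 rad
q = Δφ/Δψ = 0.9314
d = R·√(Δφ² + q²Δλ²) = 6363·0.96892 = 6165 km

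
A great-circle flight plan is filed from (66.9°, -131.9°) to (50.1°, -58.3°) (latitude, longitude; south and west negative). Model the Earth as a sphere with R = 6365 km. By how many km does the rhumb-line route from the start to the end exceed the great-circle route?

235 km

Great circle: cos σ = sin φ₁ sin φ₂ + cos φ₁ cos φ₂ cos Δλ,  σ = 0.6814 rad → d_gc = 4336.9 km
Rhumb line: Δψ = -0.5745, q = Δφ/Δψ = 0.5104, d_rh = R√(Δφ²+q²Δλ²) = 4571.6 km
Excess = 4571.6 − 4336.9 = 234.7 ≈ 235 km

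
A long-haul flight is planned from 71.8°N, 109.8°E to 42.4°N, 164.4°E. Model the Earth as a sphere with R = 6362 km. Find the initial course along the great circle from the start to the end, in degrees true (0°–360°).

N = sin Δλ·cos φ₂ = +0.6019;  D = cos φ₁ sin φ₂ − sin φ₁ cos φ₂ cos Δλ = -0.1958
initial course = atan2(N, D) = 108.02°

108.0°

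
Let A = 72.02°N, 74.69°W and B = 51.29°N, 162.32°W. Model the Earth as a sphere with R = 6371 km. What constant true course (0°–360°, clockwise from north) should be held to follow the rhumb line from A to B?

242.5°

Δψ = ln[tan(π/4+φ₂/2)/tan(π/4+φ₁/2)] = -0.7977
Δλ = -1.5294 rad (taken the short way round)
course = atan2(Δλ, Δψ) = 242.46°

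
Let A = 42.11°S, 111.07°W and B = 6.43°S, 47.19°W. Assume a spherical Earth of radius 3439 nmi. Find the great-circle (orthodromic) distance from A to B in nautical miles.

3988 nmi

cos σ = sin φ₁ sin φ₂ + cos φ₁ cos φ₂ cos Δλ
      = sin(-42.11°)sin(-6.43°) + cos(-42.11°)cos(-6.43°)cos(63.88°) = 0.3996
σ = 66.444° → d = Rσ = 3439·1.15967 = 3988 nmi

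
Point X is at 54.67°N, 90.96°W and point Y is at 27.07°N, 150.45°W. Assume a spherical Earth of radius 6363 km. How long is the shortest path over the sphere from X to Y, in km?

Haversine: a = sin²(Δφ/2)+cos φ₁ cos φ₂ sin²(Δλ/2) = 0.18365;  σ = 2·atan2(√a,√(1−a))
σ = 50.751° → d = Rσ = 6363·0.88577 = 5636 km

5636 km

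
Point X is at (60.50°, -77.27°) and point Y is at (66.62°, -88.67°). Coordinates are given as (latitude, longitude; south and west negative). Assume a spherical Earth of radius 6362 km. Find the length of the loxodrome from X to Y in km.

Rhumb course C = atan2(Δλ, Δψ) with Δψ = ln[tan(π/4+φ₂/2)/tan(π/4+φ₁/2)] = +0.2409, Δλ = -0.1990 → C = 320.45°
d = R·|Δφ| / |cos C| = 6362·0.10681 / 0.77107 = 881 km

881 km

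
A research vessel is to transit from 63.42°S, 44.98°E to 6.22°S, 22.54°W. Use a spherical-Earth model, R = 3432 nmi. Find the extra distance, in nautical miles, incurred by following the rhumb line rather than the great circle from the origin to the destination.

108 nmi

Great circle: cos σ = sin φ₁ sin φ₂ + cos φ₁ cos φ₂ cos Δλ,  σ = 1.3005 rad → d_gc = 4463.5 nmi
Rhumb line: Δψ = +1.3343, q = Δφ/Δψ = 0.7482, d_rh = R√(Δφ²+q²Δλ²) = 4571.3 nmi
Excess = 4571.3 − 4463.5 = 107.8 ≈ 108 nmi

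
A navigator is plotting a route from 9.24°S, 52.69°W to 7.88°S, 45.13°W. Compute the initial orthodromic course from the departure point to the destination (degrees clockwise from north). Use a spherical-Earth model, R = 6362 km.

N = sin Δλ·cos φ₂ = +0.1303;  D = cos φ₁ sin φ₂ − sin φ₁ cos φ₂ cos Δλ = +0.0224
initial course = atan2(N, D) = 80.27°

80.3°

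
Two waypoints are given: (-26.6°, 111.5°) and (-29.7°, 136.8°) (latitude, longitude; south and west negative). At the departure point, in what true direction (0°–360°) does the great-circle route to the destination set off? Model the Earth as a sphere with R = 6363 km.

103.8°

N = sin Δλ·cos φ₂ = +0.3712;  D = cos φ₁ sin φ₂ − sin φ₁ cos φ₂ cos Δλ = -0.0914
initial course = atan2(N, D) = 103.83°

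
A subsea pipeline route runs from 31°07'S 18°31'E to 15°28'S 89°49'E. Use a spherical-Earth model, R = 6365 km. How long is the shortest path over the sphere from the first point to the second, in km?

cos σ = sin φ₁ sin φ₂ + cos φ₁ cos φ₂ cos Δλ
      = sin(-31.12°)sin(-15.47°) + cos(-31.12°)cos(-15.47°)cos(71.30°) = 0.4024
σ = 66.274° → d = Rσ = 6365·1.15671 = 7362 km

7362 km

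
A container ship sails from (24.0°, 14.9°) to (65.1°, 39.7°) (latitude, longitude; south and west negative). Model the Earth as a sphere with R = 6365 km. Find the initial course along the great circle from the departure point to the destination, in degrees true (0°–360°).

14.7°

θ = atan2( sin Δλ·cos φ₂ ,  cos φ₁ sin φ₂ − sin φ₁ cos φ₂ cos Δλ )
  = atan2(+0.1766, +0.6732) = 14.70°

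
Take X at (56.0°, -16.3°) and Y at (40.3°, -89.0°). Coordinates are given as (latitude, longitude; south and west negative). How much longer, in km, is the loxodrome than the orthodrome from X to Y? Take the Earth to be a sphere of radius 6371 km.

Great circle: cos σ = sin φ₁ sin φ₂ + cos φ₁ cos φ₂ cos Δλ,  σ = 0.8459 rad → d_gc = 5389.4 km
Rhumb line: Δψ = -0.4153, q = Δφ/Δψ = 0.6598, d_rh = R√(Δφ²+q²Δλ²) = 5612.3 km
Excess = 5612.3 − 5389.4 = 222.9 ≈ 223 km

223 km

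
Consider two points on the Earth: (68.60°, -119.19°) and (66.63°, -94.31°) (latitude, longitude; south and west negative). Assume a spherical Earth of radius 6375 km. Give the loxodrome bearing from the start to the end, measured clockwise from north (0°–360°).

Meridional parts: M(φ₁)=+1.6663, M(φ₂)=+1.5759 → ΔM = -0.0903;  Δλ = +0.4342 rad
tan C = Δλ / ΔM = -4.8066 → C = 101.75°

101.8°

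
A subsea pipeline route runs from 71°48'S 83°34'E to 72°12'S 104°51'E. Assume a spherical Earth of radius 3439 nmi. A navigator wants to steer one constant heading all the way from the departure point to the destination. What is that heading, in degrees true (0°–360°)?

Meridional parts: M(φ₁)=-1.8315, M(φ₂)=-1.8541 → ΔM = -0.0226;  Δλ = +0.3715 rad
tan C = Δλ / ΔM = -16.4416 → C = 93.48°

93.5°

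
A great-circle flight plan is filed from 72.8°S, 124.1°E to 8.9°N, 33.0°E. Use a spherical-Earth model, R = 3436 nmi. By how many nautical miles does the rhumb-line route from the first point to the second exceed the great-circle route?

280 nmi

Great circle: cos σ = sin φ₁ sin φ₂ + cos φ₁ cos φ₂ cos Δλ,  σ = 1.7248 rad → d_gc = 5926.4 nmi
Rhumb line: Δψ = +2.0449, q = Δφ/Δψ = 0.6973, d_rh = R√(Δφ²+q²Δλ²) = 6206.3 nmi
Excess = 6206.3 − 5926.4 = 279.9 ≈ 280 nmi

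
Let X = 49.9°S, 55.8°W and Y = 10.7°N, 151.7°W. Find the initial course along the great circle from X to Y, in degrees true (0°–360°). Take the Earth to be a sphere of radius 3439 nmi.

272.5°

θ = atan2( sin Δλ·cos φ₂ ,  cos φ₁ sin φ₂ − sin φ₁ cos φ₂ cos Δλ )
  = atan2(-0.9774, +0.0423) = 272.48°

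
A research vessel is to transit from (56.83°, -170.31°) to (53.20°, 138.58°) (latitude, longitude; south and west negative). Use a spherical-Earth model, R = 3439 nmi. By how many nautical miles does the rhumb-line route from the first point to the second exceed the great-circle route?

40 nmi

Great circle: cos σ = sin φ₁ sin φ₂ + cos φ₁ cos φ₂ cos Δλ,  σ = 0.5033 rad → d_gc = 1730.7 nmi
Rhumb line: Δψ = -0.1106, q = Δφ/Δψ = 0.5729, d_rh = R√(Δφ²+q²Δλ²) = 1770.9 nmi
Excess = 1770.9 − 1730.7 = 40.2 ≈ 40 nmi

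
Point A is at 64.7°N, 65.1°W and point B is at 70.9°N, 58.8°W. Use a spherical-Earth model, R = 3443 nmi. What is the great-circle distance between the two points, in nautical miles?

cos σ = sin φ₁ sin φ₂ + cos φ₁ cos φ₂ cos Δλ
      = sin(64.70°)sin(70.90°) + cos(64.70°)cos(70.90°)cos(6.30°) = 0.9933
σ = 6.633° → d = Rσ = 3443·0.11577 = 399 nmi

399 nmi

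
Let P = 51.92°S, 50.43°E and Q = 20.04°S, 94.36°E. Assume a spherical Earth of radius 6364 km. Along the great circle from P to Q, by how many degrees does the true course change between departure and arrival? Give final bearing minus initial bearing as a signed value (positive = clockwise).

-27.7°

At departure: θ₁ = atan2(sin Δλ cos φ₂, cos φ₁ sin φ₂ − sin φ₁ cos φ₂ cos Δλ) = 63.76°
At arrival: θ₂ = atan2(sin Δλ cos φ₁, −cos φ₂ sin φ₁ + sin φ₂ cos φ₁ cos Δλ) = 36.08°
Δθ = θ₂ − θ₁ = -27.7°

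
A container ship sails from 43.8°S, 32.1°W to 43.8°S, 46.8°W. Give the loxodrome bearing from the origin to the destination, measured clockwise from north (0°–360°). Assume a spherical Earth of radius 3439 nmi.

Δψ = ln[tan(π/4+φ₂/2)/tan(π/4+φ₁/2)] = +0.0000
Δλ = -0.2566 rad (taken the short way round)
course = atan2(Δλ, Δψ) = 270.00°

270.0°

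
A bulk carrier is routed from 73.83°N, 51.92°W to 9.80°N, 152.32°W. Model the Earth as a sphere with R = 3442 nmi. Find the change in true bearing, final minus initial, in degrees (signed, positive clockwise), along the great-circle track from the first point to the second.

Initial bearing θ₁ = atan2(sin Δλ cos φ₂, cos φ₁ sin φ₂ − sin φ₁ cos φ₂ cos Δλ) = 282.69°
Final bearing θ₂ = (initial bearing from the destination back to the start) + 180° = 196.00°
Δθ = θ₂ − θ₁ = -86.7°

-86.7°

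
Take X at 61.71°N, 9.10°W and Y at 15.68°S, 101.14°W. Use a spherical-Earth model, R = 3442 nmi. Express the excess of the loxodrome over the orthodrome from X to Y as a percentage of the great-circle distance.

Great circle: σ = 1.8278 rad → d_gc = Rσ = 6291.4 nmi
Rhumb: Δφ = -1.3507, Δλ = -1.6064, Δψ = -1.6554, q = Δφ/Δψ = 0.8159 → d_rh = R√(Δφ²+q²Δλ²) = 6478.3 nmi
Excess = (6478.3 − 6291.4) / 6291.4 = 186.9 / 6291.4 = 2.97% ≈ 3.0%

3.0%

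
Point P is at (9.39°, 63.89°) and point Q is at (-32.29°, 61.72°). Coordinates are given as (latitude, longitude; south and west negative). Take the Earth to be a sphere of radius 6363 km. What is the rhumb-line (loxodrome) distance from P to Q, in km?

Rhumb course C = atan2(Δλ, Δψ) with Δψ = ln[tan(π/4+φ₂/2)/tan(π/4+φ₁/2)] = -0.7606, Δλ = -0.0379 → C = 182.85°
d = R·|Δφ| / |cos C| = 6363·0.72745 / 0.99876 = 4635 km

4635 km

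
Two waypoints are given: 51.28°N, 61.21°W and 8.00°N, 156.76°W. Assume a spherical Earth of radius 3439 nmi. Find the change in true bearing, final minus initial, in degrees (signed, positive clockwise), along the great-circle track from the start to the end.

Initial bearing θ₁ = atan2(sin Δλ cos φ₂, cos φ₁ sin φ₂ − sin φ₁ cos φ₂ cos Δλ) = 279.32°
Final bearing θ₂ = (initial bearing from the destination back to the start) + 180° = 218.56°
Δθ = θ₂ − θ₁ = -60.8°

-60.8°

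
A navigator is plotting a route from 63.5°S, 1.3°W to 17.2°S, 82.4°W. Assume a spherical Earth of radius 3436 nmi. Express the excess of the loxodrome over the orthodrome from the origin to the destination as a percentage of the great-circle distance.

4.3%

Great circle: σ = 1.2339 rad → d_gc = Rσ = 4239.6 nmi
Rhumb: Δφ = +0.8081, Δλ = -1.4155, Δψ = +1.1414, q = Δφ/Δψ = 0.7080 → d_rh = R√(Δφ²+q²Δλ²) = 4423.4 nmi
Excess = (4423.4 − 4239.6) / 4239.6 = 183.8 / 4239.6 = 4.34% ≈ 4.3%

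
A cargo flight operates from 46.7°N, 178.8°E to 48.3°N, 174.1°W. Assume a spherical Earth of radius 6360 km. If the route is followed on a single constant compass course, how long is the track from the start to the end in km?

561 km

Rhumb course C = atan2(Δλ, Δψ) with Δψ = ln[tan(π/4+φ₂/2)/tan(π/4+φ₁/2)] = +0.0413, Δλ = +0.1239 → C = 71.55°
d = R·|Δφ| / |cos C| = 6360·0.02793 / 0.31646 = 561 km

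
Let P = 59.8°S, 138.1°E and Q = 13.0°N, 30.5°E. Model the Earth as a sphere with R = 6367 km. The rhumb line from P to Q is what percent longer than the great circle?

4.4%

Great circle: σ = 1.9205 rad → d_gc = Rσ = 12227.8 km
Rhumb: Δφ = +1.2706, Δλ = -1.8780, Δψ = +1.5389, q = Δφ/Δψ = 0.8257 → d_rh = R√(Δφ²+q²Δλ²) = 12763.8 km
Excess = (12763.8 − 12227.8) / 12227.8 = 536.0 / 12227.8 = 4.38% ≈ 4.4%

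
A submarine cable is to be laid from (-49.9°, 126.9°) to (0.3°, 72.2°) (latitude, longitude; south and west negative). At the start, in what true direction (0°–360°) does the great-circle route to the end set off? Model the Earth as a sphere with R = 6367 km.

298.6°

N = sin Δλ·cos φ₂ = -0.8161;  D = cos φ₁ sin φ₂ − sin φ₁ cos φ₂ cos Δλ = +0.4454
initial course = atan2(N, D) = 298.62°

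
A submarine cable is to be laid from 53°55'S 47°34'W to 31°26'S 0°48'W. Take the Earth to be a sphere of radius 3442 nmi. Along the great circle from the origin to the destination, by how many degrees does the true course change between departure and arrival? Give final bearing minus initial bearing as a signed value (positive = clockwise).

At departure: θ₁ = atan2(sin Δλ cos φ₂, cos φ₁ sin φ₂ − sin φ₁ cos φ₂ cos Δλ) = 75.12°
At arrival: θ₂ = atan2(sin Δλ cos φ₁, −cos φ₂ sin φ₁ + sin φ₂ cos φ₁ cos Δλ) = 41.84°
Δθ = θ₂ − θ₁ = -33.3°

-33.3°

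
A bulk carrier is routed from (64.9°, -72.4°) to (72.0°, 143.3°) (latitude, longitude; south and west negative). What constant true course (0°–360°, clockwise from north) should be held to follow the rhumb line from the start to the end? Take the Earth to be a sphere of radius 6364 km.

Δψ = ln[tan(π/4+φ₂/2)/tan(π/4+φ₁/2)] = +0.3404
Δλ = -2.5185 rad (taken the short way round)
course = atan2(Δλ, Δψ) = 277.70°

277.7°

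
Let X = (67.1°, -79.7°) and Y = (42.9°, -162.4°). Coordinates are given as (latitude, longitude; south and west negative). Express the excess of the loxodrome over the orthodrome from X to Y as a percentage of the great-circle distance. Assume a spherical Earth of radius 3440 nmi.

6.5%

Great circle: σ = 0.8456 rad → d_gc = Rσ = 2908.8 nmi
Rhumb: Δφ = -0.4224, Δλ = -1.4434, Δψ = -0.7663, q = Δφ/Δψ = 0.5511 → d_rh = R√(Δφ²+q²Δλ²) = 3098.4 nmi
Excess = (3098.4 − 2908.8) / 2908.8 = 189.6 / 2908.8 = 6.52% ≈ 6.5%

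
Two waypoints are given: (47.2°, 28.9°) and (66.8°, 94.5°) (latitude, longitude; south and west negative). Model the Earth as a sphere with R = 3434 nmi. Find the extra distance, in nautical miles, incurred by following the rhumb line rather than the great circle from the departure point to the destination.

Great circle: cos σ = sin φ₁ sin φ₂ + cos φ₁ cos φ₂ cos Δλ,  σ = 0.6682 rad → d_gc = 2294.4 nmi
Rhumb line: Δψ = +0.6467, q = Δφ/Δψ = 0.5290, d_rh = R√(Δφ²+q²Δλ²) = 2388.7 nmi
Excess = 2388.7 − 2294.4 = 94.3 ≈ 94 nmi

94 nmi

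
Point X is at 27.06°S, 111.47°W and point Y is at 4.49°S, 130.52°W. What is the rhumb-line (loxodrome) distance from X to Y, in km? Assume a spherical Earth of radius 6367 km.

3222 km

Δψ = ln[tan(π/4+φ₂/2)/tan(π/4+φ₁/2)] = +0.4124;  Δφ = +0.3939 rad,  Δλ = -0.3325 rad
q = Δφ/Δψ = 0.9551
d = R·√(Δφ² + q²Δλ²) = 6367·0.50598 = 3222 km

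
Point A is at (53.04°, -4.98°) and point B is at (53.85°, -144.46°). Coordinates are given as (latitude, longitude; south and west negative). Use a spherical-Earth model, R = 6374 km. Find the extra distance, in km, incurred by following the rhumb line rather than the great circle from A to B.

1684 km

Great circle: cos σ = sin φ₁ sin φ₂ + cos φ₁ cos φ₂ cos Δλ,  σ = 1.1858 rad → d_gc = 7558.0 km
Rhumb line: Δψ = +0.0237, q = Δφ/Δψ = 0.5956, d_rh = R√(Δφ²+q²Δλ²) = 9241.8 km
Excess = 9241.8 − 7558.0 = 1683.8 ≈ 1684 km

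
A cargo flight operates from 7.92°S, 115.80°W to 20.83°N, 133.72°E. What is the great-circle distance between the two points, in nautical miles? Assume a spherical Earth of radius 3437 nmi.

6712 nmi

cos σ = sin φ₁ sin φ₂ + cos φ₁ cos φ₂ cos Δλ
      = sin(-7.92°)sin(20.83°) + cos(-7.92°)cos(20.83°)cos(-110.48°) = -0.3729
σ = 111.894° → d = Rσ = 3437·1.95292 = 6712 nmi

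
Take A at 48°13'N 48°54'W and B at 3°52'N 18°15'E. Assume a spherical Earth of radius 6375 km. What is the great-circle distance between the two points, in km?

8015 km

cos σ = sin φ₁ sin φ₂ + cos φ₁ cos φ₂ cos Δλ
      = sin(48.22°)sin(3.87°) + cos(48.22°)cos(3.87°)cos(67.15°) = 0.3084
σ = 72.035° → d = Rσ = 6375·1.25724 = 8015 km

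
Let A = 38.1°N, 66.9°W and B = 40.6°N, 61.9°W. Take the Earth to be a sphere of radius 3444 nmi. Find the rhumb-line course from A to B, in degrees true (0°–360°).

57.1°

Meridional parts: M(φ₁)=+0.7202, M(φ₂)=+0.7766 → ΔM = +0.0564;  Δλ = +0.0873 rad
tan C = Δλ / ΔM = +1.5463 → C = 57.11°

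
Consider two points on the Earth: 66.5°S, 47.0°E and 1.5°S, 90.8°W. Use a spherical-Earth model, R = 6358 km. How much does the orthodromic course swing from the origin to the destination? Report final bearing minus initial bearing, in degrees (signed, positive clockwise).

+119.6°

At departure: θ₁ = atan2(sin Δλ cos φ₂, cos φ₁ sin φ₂ − sin φ₁ cos φ₂ cos Δλ) = 224.24°
At arrival: θ₂ = atan2(sin Δλ cos φ₁, −cos φ₂ sin φ₁ + sin φ₂ cos φ₁ cos Δλ) = 343.84°
Δθ = θ₂ − θ₁ = +119.6°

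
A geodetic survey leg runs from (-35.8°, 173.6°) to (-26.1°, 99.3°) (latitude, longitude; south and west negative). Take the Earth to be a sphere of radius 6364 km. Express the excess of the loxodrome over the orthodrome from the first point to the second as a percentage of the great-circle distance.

Great circle: σ = 1.0991 rad → d_gc = Rσ = 6994.4 km
Rhumb: Δφ = +0.1693, Δλ = -1.2968, Δψ = +0.1978, q = Δφ/Δψ = 0.8559 → d_rh = R√(Δφ²+q²Δλ²) = 7144.8 km
Excess = (7144.8 − 6994.4) / 6994.4 = 150.4 / 6994.4 = 2.1503% ≈ 2.2%

2.2%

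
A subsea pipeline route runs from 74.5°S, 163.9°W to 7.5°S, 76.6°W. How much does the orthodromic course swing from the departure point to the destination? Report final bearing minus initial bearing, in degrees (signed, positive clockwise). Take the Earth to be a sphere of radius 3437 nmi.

-73.8°

At departure: θ₁ = atan2(sin Δλ cos φ₂, cos φ₁ sin φ₂ − sin φ₁ cos φ₂ cos Δλ) = 89.41°
At arrival: θ₂ = atan2(sin Δλ cos φ₁, −cos φ₂ sin φ₁ + sin φ₂ cos φ₁ cos Δλ) = 15.64°
Δθ = θ₂ − θ₁ = -73.8°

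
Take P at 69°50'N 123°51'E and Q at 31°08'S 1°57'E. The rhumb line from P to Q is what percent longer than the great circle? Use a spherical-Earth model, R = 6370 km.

Great circle: σ = 2.2670 rad → d_gc = Rσ = 14440.5 km
Rhumb: Δφ = -1.7622, Δλ = -2.1276, Δψ = -2.2992, q = Δφ/Δψ = 0.7664 → d_rh = R√(Δφ²+q²Δλ²) = 15293.7 km
Excess = (15293.7 − 14440.5) / 14440.5 = 853.2 / 14440.5 = 5.91% ≈ 5.9%

5.9%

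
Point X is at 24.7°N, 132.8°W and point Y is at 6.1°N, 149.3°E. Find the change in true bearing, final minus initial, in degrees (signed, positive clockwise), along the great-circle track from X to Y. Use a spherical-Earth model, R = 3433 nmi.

-24.5°

Initial bearing θ₁ = atan2(sin Δλ cos φ₂, cos φ₁ sin φ₂ − sin φ₁ cos φ₂ cos Δλ) = 270.56°
Final bearing θ₂ = (initial bearing from the destination back to the start) + 180° = 246.01°
Δθ = θ₂ − θ₁ = -24.5°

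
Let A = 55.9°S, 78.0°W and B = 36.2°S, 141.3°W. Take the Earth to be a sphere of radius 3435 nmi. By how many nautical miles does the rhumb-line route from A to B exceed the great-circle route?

Great circle: cos σ = sin φ₁ sin φ₂ + cos φ₁ cos φ₂ cos Δλ,  σ = 0.8061 rad → d_gc = 2768.9 nmi
Rhumb line: Δψ = +0.5033, q = Δφ/Δψ = 0.6831, d_rh = R√(Δφ²+q²Δλ²) = 2848.7 nmi
Excess = 2848.7 − 2768.9 = 79.8 ≈ 80 nmi

80 nmi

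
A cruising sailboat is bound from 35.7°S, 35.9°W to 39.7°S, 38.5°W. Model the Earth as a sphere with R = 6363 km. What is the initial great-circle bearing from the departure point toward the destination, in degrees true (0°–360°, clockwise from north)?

206.4°

N = sin Δλ·cos φ₂ = -0.0349;  D = cos φ₁ sin φ₂ − sin φ₁ cos φ₂ cos Δλ = -0.0702
initial course = atan2(N, D) = 206.43°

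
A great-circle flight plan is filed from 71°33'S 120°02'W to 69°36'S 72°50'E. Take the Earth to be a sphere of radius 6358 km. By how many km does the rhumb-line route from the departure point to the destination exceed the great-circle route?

Great circle: cos σ = sin φ₁ sin φ₂ + cos φ₁ cos φ₂ cos Δλ,  σ = 0.6736 rad → d_gc = 4283.0 km
Rhumb line: Δψ = +0.1024, q = Δφ/Δψ = 0.3323, d_rh = R√(Δφ²+q²Δλ²) = 6166.8 km
Excess = 6166.8 − 4283.0 = 1883.8 ≈ 1884 km

1884 km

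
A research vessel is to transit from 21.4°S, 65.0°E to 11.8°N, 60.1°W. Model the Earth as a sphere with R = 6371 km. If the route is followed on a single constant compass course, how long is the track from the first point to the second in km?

Δψ = ln[tan(π/4+φ₂/2)/tan(π/4+φ₁/2)] = +0.5899;  Δφ = +0.5794 rad,  Δλ = -2.1834 rad
q = Δφ/Δψ = 0.9822
d = R·√(Δφ² + q²Δλ²) = 6371·2.22155 = 14154 km

14154 km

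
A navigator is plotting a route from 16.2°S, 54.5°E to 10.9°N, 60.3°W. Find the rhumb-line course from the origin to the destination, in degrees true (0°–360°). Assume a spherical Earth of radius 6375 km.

Δψ = ln[tan(π/4+φ₂/2)/tan(π/4+φ₁/2)] = +0.4780
Δλ = -2.0036 rad (taken the short way round)
course = atan2(Δλ, Δψ) = 283.42°

283.4°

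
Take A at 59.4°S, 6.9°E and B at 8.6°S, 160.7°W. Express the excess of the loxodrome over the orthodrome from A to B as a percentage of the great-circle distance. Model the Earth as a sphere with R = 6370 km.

25.2%

Great circle: σ = 1.9421 rad → d_gc = Rσ = 12371.4 km
Rhumb: Δφ = +0.8866, Δλ = -2.9252, Δψ = +1.1455, q = Δφ/Δψ = 0.7740 → d_rh = R√(Δφ²+q²Δλ²) = 15488.4 km
Excess = (15488.4 − 12371.4) / 12371.4 = 3117.0 / 12371.4 = 25.20% ≈ 25.2%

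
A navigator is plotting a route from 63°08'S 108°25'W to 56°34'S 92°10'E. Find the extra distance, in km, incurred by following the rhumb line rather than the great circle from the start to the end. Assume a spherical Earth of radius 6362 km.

2308 km

Great circle: cos σ = sin φ₁ sin φ₂ + cos φ₁ cos φ₂ cos Δλ,  σ = 1.0340 rad → d_gc = 6578.5 km
Rhumb line: Δψ = +0.2291, q = Δφ/Δψ = 0.5004, d_rh = R√(Δφ²+q²Δλ²) = 8886.9 km
Excess = 8886.9 − 6578.5 = 2308.4 ≈ 2308 km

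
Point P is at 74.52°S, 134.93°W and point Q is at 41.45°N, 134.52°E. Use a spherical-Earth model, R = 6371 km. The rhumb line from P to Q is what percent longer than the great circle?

2.7%

Great circle: σ = 2.2651 rad → d_gc = Rσ = 14431.1 km
Rhumb: Δφ = +2.0241, Δλ = -1.5804, Δψ = +2.7920, q = Δφ/Δψ = 0.7249 → d_rh = R√(Δφ²+q²Δλ²) = 14817.8 km
Excess = (14817.8 − 14431.1) / 14431.1 = 386.7 / 14431.1 = 2.68% ≈ 2.7%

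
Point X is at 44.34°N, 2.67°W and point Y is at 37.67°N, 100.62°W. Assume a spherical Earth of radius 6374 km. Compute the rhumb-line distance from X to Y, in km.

8245 km

Δψ = ln[tan(π/4+φ₂/2)/tan(π/4+φ₁/2)] = -0.1545;  Δφ = -0.1164 rad,  Δλ = -1.7096 rad
q = Δφ/Δψ = 0.7536
d = R·√(Δφ² + q²Δλ²) = 6374·1.29353 = 8245 km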